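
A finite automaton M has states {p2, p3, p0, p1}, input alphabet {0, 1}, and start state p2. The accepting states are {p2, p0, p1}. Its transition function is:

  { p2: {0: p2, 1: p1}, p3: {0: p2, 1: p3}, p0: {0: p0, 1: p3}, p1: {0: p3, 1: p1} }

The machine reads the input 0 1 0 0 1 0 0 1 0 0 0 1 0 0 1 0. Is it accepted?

No

p2 → p2 → p1 → p3 → p2 → p1 → p3 → p2 → p1 → p3 → p2 → p2 → p1 → p3 → p2 → p1 → p3
End state p3 is not accepting.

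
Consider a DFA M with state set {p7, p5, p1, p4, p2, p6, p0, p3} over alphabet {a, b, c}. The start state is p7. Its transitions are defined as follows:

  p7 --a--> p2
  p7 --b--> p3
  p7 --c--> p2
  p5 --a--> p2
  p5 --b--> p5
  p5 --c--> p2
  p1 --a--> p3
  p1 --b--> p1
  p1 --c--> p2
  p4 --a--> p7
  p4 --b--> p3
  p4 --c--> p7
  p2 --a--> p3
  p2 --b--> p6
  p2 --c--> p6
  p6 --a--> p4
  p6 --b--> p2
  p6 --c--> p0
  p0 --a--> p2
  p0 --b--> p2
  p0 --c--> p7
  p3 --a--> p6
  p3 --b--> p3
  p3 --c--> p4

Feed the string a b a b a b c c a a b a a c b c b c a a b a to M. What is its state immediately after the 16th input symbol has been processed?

p7 → p2 → p6 → p4 → p3 → p6 → p2 → p6 → p0 → p2 → p3 → p3 → p6 → p4 → p7 → p3 → p4
After 16 symbols: p4.

p4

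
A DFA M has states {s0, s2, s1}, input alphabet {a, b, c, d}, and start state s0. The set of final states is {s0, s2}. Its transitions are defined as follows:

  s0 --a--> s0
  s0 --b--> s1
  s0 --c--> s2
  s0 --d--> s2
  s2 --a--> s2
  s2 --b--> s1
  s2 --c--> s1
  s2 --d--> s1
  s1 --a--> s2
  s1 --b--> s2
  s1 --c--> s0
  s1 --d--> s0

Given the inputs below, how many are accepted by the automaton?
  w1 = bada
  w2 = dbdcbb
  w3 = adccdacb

w1: Trace: s0 -b-> s1 -a-> s2 -d-> s1 -a-> s2  → end s2, accepted
w2: Trace: s0 -d-> s2 -b-> s1 -d-> s0 -c-> s2 -b-> s1 -b-> s2  → end s2, accepted
w3: Trace: s0 -a-> s0 -d-> s2 -c-> s1 -c-> s0 -d-> s2 -a-> s2 -c-> s1 -b-> s2  → end s2, accepted

3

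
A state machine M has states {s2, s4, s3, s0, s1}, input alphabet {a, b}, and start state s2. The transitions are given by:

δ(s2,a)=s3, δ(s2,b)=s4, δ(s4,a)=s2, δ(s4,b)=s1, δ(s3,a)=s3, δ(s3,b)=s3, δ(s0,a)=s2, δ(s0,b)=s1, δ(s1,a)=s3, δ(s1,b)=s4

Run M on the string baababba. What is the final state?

s3

start at s2
read 'b': s2 → s4
read 'a': s4 → s2
read 'a': s2 → s3
read 'b': s3 → s3
read 'a': s3 → s3
read 'b': s3 → s3
read 'b': s3 → s3
read 'a': s3 → s3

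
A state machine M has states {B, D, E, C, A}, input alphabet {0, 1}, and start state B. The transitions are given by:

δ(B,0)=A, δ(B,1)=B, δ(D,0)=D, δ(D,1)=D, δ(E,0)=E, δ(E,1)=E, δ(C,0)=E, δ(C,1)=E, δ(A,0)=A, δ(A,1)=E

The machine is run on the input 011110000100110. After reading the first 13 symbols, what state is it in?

E

B → A → E → E → E → E → E → E → E → E → E → E → E → E
After 13 symbols: E.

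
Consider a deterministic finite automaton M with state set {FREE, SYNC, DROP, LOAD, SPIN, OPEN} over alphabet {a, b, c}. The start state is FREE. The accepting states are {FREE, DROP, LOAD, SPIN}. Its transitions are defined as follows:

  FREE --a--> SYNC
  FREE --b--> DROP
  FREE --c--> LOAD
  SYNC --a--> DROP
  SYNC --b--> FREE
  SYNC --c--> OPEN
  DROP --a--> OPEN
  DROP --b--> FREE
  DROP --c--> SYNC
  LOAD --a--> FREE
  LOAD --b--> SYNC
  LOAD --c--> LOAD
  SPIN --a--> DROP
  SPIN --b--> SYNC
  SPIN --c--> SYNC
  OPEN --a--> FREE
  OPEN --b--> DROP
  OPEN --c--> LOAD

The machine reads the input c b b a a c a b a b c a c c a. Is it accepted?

start at FREE
read 'c': FREE → LOAD
read 'b': LOAD → SYNC
read 'b': SYNC → FREE
read 'a': FREE → SYNC
read 'a': SYNC → DROP
read 'c': DROP → SYNC
read 'a': SYNC → DROP
read 'b': DROP → FREE
read 'a': FREE → SYNC
read 'b': SYNC → FREE
read 'c': FREE → LOAD
read 'a': LOAD → FREE
read 'c': FREE → LOAD
read 'c': LOAD → LOAD
read 'a': LOAD → FREE
End state FREE is accepting.

Yes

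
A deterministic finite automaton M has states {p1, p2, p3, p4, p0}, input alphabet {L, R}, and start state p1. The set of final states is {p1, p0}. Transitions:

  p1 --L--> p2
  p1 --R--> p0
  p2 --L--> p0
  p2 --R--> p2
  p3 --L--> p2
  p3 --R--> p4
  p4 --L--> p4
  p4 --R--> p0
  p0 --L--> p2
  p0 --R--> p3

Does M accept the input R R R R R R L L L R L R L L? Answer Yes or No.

No

p1 → p0 → p3 → p4 → p0 → p3 → p4 → p4 → p4 → p4 → p0 → p2 → p2 → p0 → p2
End state p2 is not accepting.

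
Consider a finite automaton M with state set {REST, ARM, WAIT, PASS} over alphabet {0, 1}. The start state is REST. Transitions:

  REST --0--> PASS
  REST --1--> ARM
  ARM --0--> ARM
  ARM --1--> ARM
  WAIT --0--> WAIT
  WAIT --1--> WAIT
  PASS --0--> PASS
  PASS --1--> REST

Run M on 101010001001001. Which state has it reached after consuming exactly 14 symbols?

ARM

Trace: REST -1-> ARM -0-> ARM -1-> ARM -0-> ARM -1-> ARM -0-> ARM -0-> ARM -0-> ARM -1-> ARM -0-> ARM -0-> ARM -1-> ARM -0-> ARM -0-> ARM
After 14 symbols: ARM.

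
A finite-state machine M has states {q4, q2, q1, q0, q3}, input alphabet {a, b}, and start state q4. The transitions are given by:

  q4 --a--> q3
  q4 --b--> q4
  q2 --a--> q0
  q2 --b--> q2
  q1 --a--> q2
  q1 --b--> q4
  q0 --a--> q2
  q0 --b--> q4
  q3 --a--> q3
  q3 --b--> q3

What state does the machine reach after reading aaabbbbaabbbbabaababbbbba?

Trace: q4 -a-> q3 -a-> q3 -a-> q3 -b-> q3 -b-> q3 -b-> q3 -b-> q3 -a-> q3 -a-> q3 -b-> q3 -b-> q3 -b-> q3 -b-> q3 -a-> q3 -b-> q3 -a-> q3 -a-> q3 -b-> q3 -a-> q3 -b-> q3 -b-> q3 -b-> q3 -b-> q3 -b-> q3 -a-> q3

q3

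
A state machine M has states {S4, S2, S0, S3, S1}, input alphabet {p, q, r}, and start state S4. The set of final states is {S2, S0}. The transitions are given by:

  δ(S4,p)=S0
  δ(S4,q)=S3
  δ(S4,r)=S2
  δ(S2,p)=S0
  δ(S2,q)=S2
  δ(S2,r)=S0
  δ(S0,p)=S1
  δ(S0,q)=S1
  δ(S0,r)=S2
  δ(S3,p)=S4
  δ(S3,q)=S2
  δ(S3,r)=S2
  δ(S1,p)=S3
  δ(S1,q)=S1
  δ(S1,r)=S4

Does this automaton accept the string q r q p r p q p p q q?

S4 → S3 → S2 → S2 → S0 → S2 → S0 → S1 → S3 → S4 → S3 → S2
End state S2 is accepting.

Yes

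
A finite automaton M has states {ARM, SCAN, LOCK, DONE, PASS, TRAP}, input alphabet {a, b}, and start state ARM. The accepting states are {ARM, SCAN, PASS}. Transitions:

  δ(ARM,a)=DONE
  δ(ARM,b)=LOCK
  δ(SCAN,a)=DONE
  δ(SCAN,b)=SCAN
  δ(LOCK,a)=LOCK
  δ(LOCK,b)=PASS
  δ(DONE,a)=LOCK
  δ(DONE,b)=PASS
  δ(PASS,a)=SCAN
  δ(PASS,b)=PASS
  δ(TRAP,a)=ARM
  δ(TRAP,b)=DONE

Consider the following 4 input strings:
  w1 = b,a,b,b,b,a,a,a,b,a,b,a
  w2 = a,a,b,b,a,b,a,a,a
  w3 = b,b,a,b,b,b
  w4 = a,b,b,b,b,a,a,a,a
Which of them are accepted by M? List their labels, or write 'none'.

w1:
  start at ARM
  read 'b': ARM → LOCK
  read 'a': LOCK → LOCK
  read 'b': LOCK → PASS
  read 'b': PASS → PASS
  read 'b': PASS → PASS
  read 'a': PASS → SCAN
  read 'a': SCAN → DONE
  read 'a': DONE → LOCK
  read 'b': LOCK → PASS
  read 'a': PASS → SCAN
  read 'b': SCAN → SCAN
  read 'a': SCAN → DONE
  end DONE, rejected
w2:
  start at ARM
  read 'a': ARM → DONE
  read 'a': DONE → LOCK
  read 'b': LOCK → PASS
  read 'b': PASS → PASS
  read 'a': PASS → SCAN
  read 'b': SCAN → SCAN
  read 'a': SCAN → DONE
  read 'a': DONE → LOCK
  read 'a': LOCK → LOCK
  end LOCK, rejected
w3:
  start at ARM
  read 'b': ARM → LOCK
  read 'b': LOCK → PASS
  read 'a': PASS → SCAN
  read 'b': SCAN → SCAN
  read 'b': SCAN → SCAN
  read 'b': SCAN → SCAN
  end SCAN, accepted
w4:
  start at ARM
  read 'a': ARM → DONE
  read 'b': DONE → PASS
  read 'b': PASS → PASS
  read 'b': PASS → PASS
  read 'b': PASS → PASS
  read 'a': PASS → SCAN
  read 'a': SCAN → DONE
  read 'a': DONE → LOCK
  read 'a': LOCK → LOCK
  end LOCK, rejected

w3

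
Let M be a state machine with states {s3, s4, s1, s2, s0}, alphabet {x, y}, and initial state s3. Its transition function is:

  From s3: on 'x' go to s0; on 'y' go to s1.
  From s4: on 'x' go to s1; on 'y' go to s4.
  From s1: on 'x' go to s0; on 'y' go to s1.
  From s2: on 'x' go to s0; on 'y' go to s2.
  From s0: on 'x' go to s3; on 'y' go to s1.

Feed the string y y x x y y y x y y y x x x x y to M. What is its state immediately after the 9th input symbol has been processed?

start at s3
read 'y': s3 → s1
read 'y': s1 → s1
read 'x': s1 → s0
read 'x': s0 → s3
read 'y': s3 → s1
read 'y': s1 → s1
read 'y': s1 → s1
read 'x': s1 → s0
read 'y': s0 → s1
After 9 symbols: s1.

s1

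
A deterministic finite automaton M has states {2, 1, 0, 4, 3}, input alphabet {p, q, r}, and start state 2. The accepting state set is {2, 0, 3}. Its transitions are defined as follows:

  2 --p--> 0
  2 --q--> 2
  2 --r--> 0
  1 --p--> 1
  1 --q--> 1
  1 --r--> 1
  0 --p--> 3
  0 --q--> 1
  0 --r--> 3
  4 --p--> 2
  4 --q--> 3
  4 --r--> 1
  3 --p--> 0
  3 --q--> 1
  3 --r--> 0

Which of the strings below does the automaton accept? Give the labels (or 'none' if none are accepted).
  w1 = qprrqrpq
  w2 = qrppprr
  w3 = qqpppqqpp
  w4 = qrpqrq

w1: 2 → 2 → 0 → 3 → 0 → 1 → 1 → 1 → 1  → end 1, rejected
w2: 2 → 2 → 0 → 3 → 0 → 3 → 0 → 3  → end 3, accepted
w3: 2 → 2 → 2 → 0 → 3 → 0 → 1 → 1 → 1 → 1  → end 1, rejected
w4: 2 → 2 → 0 → 3 → 1 → 1 → 1  → end 1, rejected

w2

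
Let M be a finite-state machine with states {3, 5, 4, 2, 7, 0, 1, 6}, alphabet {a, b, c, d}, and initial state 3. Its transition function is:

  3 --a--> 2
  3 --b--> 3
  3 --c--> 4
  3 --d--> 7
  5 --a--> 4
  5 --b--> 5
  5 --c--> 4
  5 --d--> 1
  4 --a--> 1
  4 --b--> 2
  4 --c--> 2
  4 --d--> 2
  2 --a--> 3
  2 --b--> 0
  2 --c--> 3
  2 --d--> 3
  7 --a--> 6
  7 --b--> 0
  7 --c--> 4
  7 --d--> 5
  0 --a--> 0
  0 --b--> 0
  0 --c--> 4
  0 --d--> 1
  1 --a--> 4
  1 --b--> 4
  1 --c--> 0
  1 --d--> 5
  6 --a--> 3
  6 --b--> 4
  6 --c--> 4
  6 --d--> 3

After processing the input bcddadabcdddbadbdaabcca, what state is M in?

start at 3
read 'b': 3 → 3
read 'c': 3 → 4
read 'd': 4 → 2
read 'd': 2 → 3
read 'a': 3 → 2
read 'd': 2 → 3
read 'a': 3 → 2
read 'b': 2 → 0
read 'c': 0 → 4
read 'd': 4 → 2
read 'd': 2 → 3
read 'd': 3 → 7
read 'b': 7 → 0
read 'a': 0 → 0
read 'd': 0 → 1
read 'b': 1 → 4
read 'd': 4 → 2
read 'a': 2 → 3
read 'a': 3 → 2
read 'b': 2 → 0
read 'c': 0 → 4
read 'c': 4 → 2
read 'a': 2 → 3

3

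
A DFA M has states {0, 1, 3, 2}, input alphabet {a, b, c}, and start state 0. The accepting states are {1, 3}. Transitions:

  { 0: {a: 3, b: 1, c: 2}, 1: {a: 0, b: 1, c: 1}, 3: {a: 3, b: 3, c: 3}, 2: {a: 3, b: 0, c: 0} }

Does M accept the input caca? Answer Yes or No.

Yes

0 → 2 → 3 → 3 → 3
End state 3 is accepting.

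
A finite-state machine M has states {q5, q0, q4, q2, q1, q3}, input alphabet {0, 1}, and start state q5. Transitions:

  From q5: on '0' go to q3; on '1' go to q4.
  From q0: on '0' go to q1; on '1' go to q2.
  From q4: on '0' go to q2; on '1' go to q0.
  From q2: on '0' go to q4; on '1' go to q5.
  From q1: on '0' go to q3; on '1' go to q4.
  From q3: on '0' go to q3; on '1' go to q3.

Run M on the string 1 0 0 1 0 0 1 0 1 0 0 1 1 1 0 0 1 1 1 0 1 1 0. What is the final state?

Trace: q5 -1-> q4 -0-> q2 -0-> q4 -1-> q0 -0-> q1 -0-> q3 -1-> q3 -0-> q3 -1-> q3 -0-> q3 -0-> q3 -1-> q3 -1-> q3 -1-> q3 -0-> q3 -0-> q3 -1-> q3 -1-> q3 -1-> q3 -0-> q3 -1-> q3 -1-> q3 -0-> q3

q3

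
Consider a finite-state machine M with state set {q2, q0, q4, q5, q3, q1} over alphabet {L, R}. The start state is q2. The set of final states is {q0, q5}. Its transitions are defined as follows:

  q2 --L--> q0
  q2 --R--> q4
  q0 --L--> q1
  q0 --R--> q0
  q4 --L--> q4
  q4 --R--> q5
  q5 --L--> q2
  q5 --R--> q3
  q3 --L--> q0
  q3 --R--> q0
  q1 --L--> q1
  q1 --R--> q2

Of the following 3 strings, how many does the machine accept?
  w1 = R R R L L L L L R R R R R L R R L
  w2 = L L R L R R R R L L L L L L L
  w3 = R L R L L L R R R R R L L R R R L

w1:
  start at q2
  read 'R': q2 → q4
  read 'R': q4 → q5
  read 'R': q5 → q3
  read 'L': q3 → q0
  read 'L': q0 → q1
  read 'L': q1 → q1
  read 'L': q1 → q1
  read 'L': q1 → q1
  read 'R': q1 → q2
  read 'R': q2 → q4
  read 'R': q4 → q5
  read 'R': q5 → q3
  read 'R': q3 → q0
  read 'L': q0 → q1
  read 'R': q1 → q2
  read 'R': q2 → q4
  read 'L': q4 → q4
  end q4, rejected
w2:
  start at q2
  read 'L': q2 → q0
  read 'L': q0 → q1
  read 'R': q1 → q2
  read 'L': q2 → q0
  read 'R': q0 → q0
  read 'R': q0 → q0
  read 'R': q0 → q0
  read 'R': q0 → q0
  read 'L': q0 → q1
  read 'L': q1 → q1
  read 'L': q1 → q1
  read 'L': q1 → q1
  read 'L': q1 → q1
  read 'L': q1 → q1
  read 'L': q1 → q1
  end q1, rejected
w3:
  start at q2
  read 'R': q2 → q4
  read 'L': q4 → q4
  read 'R': q4 → q5
  read 'L': q5 → q2
  read 'L': q2 → q0
  read 'L': q0 → q1
  read 'R': q1 → q2
  read 'R': q2 → q4
  read 'R': q4 → q5
  read 'R': q5 → q3
  read 'R': q3 → q0
  read 'L': q0 → q1
  read 'L': q1 → q1
  read 'R': q1 → q2
  read 'R': q2 → q4
  read 'R': q4 → q5
  read 'L': q5 → q2
  end q2, rejected

0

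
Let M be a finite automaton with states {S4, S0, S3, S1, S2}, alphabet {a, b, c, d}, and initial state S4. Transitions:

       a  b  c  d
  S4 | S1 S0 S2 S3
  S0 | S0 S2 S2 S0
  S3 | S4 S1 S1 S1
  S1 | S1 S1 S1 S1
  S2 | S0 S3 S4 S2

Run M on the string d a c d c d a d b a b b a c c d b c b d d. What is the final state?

S1

S4 → S3 → S4 → S2 → S2 → S4 → S3 → S4 → S3 → S1 → S1 → S1 → S1 → S1 → S1 → S1 → S1 → S1 → S1 → S1 → S1 → S1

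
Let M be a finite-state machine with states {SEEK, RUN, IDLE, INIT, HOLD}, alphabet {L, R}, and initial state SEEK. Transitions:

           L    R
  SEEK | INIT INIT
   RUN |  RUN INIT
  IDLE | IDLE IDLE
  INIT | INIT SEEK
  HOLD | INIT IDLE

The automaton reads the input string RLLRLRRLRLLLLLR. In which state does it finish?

SEEK

SEEK → INIT → INIT → INIT → SEEK → INIT → SEEK → INIT → INIT → SEEK → INIT → INIT → INIT → INIT → INIT → SEEK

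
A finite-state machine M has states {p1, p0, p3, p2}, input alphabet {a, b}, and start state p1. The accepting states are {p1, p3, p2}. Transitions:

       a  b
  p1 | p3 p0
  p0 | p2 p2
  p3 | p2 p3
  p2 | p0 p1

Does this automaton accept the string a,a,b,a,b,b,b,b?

start at p1
read 'a': p1 → p3
read 'a': p3 → p2
read 'b': p2 → p1
read 'a': p1 → p3
read 'b': p3 → p3
read 'b': p3 → p3
read 'b': p3 → p3
read 'b': p3 → p3
End state p3 is accepting.

Yes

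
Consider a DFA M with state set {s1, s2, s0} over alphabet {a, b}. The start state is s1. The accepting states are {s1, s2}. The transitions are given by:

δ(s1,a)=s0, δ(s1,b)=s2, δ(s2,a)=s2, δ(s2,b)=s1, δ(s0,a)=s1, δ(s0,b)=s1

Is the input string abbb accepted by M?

Yes

Trace: s1 -a-> s0 -b-> s1 -b-> s2 -b-> s1
End state s1 is accepting.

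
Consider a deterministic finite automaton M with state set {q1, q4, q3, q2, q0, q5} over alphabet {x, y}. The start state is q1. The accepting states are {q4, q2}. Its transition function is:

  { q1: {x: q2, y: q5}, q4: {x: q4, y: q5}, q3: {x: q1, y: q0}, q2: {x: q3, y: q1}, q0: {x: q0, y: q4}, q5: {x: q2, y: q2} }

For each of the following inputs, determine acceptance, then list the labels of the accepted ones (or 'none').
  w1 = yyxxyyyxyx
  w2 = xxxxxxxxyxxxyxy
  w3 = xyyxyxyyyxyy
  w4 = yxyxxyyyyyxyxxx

w1:
  start at q1
  read 'y': q1 → q5
  read 'y': q5 → q2
  read 'x': q2 → q3
  read 'x': q3 → q1
  read 'y': q1 → q5
  read 'y': q5 → q2
  read 'y': q2 → q1
  read 'x': q1 → q2
  read 'y': q2 → q1
  read 'x': q1 → q2
  end q2, accepted
w2:
  start at q1
  read 'x': q1 → q2
  read 'x': q2 → q3
  read 'x': q3 → q1
  read 'x': q1 → q2
  read 'x': q2 → q3
  read 'x': q3 → q1
  read 'x': q1 → q2
  read 'x': q2 → q3
  read 'y': q3 → q0
  read 'x': q0 → q0
  read 'x': q0 → q0
  read 'x': q0 → q0
  read 'y': q0 → q4
  read 'x': q4 → q4
  read 'y': q4 → q5
  end q5, rejected
w3:
  start at q1
  read 'x': q1 → q2
  read 'y': q2 → q1
  read 'y': q1 → q5
  read 'x': q5 → q2
  read 'y': q2 → q1
  read 'x': q1 → q2
  read 'y': q2 → q1
  read 'y': q1 → q5
  read 'y': q5 → q2
  read 'x': q2 → q3
  read 'y': q3 → q0
  read 'y': q0 → q4
  end q4, accepted
w4:
  start at q1
  read 'y': q1 → q5
  read 'x': q5 → q2
  read 'y': q2 → q1
  read 'x': q1 → q2
  read 'x': q2 → q3
  read 'y': q3 → q0
  read 'y': q0 → q4
  read 'y': q4 → q5
  read 'y': q5 → q2
  read 'y': q2 → q1
  read 'x': q1 → q2
  read 'y': q2 → q1
  read 'x': q1 → q2
  read 'x': q2 → q3
  read 'x': q3 → q1
  end q1, rejected

w1, w3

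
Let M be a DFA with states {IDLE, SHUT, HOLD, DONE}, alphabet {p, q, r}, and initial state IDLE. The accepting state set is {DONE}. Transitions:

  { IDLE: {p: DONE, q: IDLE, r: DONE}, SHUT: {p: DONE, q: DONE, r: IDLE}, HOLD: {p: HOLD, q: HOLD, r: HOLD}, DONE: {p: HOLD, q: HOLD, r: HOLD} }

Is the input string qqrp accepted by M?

No

Trace: IDLE -q-> IDLE -q-> IDLE -r-> DONE -p-> HOLD
End state HOLD is not accepting.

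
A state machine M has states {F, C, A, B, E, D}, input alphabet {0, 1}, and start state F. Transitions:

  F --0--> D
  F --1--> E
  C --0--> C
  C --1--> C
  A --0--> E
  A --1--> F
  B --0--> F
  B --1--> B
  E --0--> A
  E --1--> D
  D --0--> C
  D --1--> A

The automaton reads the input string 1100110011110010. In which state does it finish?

F → E → D → C → C → C → C → C → C → C → C → C → C → C → C → C → C

C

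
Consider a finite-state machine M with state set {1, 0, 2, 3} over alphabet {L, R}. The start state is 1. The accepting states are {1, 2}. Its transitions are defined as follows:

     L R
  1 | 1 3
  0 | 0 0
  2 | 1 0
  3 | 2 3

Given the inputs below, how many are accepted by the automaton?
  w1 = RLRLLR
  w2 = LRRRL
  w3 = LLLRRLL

2

w1: 1 → 3 → 2 → 0 → 0 → 0 → 0  → end 0, rejected
w2: 1 → 1 → 3 → 3 → 3 → 2  → end 2, accepted
w3: 1 → 1 → 1 → 1 → 3 → 3 → 2 → 1  → end 1, accepted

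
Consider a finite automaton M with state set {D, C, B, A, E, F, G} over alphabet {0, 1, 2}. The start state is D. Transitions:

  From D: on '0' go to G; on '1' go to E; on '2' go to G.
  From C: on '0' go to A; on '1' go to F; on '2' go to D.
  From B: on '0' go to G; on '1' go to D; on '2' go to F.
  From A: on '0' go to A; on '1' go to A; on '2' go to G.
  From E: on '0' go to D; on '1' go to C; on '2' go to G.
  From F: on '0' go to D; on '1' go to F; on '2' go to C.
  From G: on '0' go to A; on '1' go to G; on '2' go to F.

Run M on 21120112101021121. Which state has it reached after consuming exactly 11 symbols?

E

start at D
read '2': D → G
read '1': G → G
read '1': G → G
read '2': G → F
read '0': F → D
read '1': D → E
read '1': E → C
read '2': C → D
read '1': D → E
read '0': E → D
read '1': D → E
After 11 symbols: E.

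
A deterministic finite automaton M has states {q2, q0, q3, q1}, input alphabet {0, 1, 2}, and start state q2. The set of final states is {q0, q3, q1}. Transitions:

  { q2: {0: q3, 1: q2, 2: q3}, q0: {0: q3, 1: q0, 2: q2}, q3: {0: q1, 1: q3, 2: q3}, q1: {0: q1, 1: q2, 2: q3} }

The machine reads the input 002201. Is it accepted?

No

start at q2
read '0': q2 → q3
read '0': q3 → q1
read '2': q1 → q3
read '2': q3 → q3
read '0': q3 → q1
read '1': q1 → q2
End state q2 is not accepting.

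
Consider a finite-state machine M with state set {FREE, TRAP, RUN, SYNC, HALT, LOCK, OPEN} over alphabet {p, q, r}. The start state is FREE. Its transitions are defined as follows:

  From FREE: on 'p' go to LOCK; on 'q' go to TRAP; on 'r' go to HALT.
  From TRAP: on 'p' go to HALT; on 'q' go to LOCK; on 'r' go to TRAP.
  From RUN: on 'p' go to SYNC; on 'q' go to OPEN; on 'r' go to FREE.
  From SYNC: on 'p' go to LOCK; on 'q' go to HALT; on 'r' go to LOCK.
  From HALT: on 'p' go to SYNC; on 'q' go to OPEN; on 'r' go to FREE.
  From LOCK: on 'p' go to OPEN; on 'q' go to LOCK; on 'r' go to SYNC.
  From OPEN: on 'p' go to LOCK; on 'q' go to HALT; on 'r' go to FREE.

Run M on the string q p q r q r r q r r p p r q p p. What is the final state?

Trace: FREE -q-> TRAP -p-> HALT -q-> OPEN -r-> FREE -q-> TRAP -r-> TRAP -r-> TRAP -q-> LOCK -r-> SYNC -r-> LOCK -p-> OPEN -p-> LOCK -r-> SYNC -q-> HALT -p-> SYNC -p-> LOCK

LOCK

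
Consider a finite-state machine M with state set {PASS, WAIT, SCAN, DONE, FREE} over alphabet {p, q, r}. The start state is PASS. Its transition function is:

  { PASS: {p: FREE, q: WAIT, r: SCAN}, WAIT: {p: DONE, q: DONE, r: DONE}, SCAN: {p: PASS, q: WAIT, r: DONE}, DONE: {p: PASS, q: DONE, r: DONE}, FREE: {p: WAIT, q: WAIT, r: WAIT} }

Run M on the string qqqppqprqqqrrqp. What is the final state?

start at PASS
read 'q': PASS → WAIT
read 'q': WAIT → DONE
read 'q': DONE → DONE
read 'p': DONE → PASS
read 'p': PASS → FREE
read 'q': FREE → WAIT
read 'p': WAIT → DONE
read 'r': DONE → DONE
read 'q': DONE → DONE
read 'q': DONE → DONE
read 'q': DONE → DONE
read 'r': DONE → DONE
read 'r': DONE → DONE
read 'q': DONE → DONE
read 'p': DONE → PASS

PASS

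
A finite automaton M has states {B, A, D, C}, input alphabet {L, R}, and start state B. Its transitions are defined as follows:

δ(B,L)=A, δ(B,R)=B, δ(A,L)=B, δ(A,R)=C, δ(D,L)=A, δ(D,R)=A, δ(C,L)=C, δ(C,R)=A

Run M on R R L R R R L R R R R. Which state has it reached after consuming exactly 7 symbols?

C

Trace: B -R-> B -R-> B -L-> A -R-> C -R-> A -R-> C -L-> C
After 7 symbols: C.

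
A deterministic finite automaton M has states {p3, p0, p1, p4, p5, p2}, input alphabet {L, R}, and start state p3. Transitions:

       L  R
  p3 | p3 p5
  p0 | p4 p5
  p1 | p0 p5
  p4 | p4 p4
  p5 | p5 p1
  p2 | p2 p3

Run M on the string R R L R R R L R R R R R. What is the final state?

p1

Trace: p3 -R-> p5 -R-> p1 -L-> p0 -R-> p5 -R-> p1 -R-> p5 -L-> p5 -R-> p1 -R-> p5 -R-> p1 -R-> p5 -R-> p1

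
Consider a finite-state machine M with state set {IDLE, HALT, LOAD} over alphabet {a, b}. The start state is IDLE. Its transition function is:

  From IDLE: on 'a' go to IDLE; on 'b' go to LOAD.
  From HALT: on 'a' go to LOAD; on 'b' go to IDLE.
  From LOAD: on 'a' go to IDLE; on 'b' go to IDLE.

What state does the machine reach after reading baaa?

IDLE → LOAD → IDLE → IDLE → IDLE

IDLE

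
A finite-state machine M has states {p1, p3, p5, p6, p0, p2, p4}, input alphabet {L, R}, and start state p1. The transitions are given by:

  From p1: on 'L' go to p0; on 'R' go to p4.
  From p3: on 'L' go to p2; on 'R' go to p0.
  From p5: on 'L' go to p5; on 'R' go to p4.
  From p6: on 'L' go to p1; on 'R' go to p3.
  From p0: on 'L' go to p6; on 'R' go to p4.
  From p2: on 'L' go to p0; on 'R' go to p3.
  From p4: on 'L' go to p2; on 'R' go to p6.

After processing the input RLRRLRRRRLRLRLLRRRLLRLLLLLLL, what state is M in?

p1

Trace: p1 -R-> p4 -L-> p2 -R-> p3 -R-> p0 -L-> p6 -R-> p3 -R-> p0 -R-> p4 -R-> p6 -L-> p1 -R-> p4 -L-> p2 -R-> p3 -L-> p2 -L-> p0 -R-> p4 -R-> p6 -R-> p3 -L-> p2 -L-> p0 -R-> p4 -L-> p2 -L-> p0 -L-> p6 -L-> p1 -L-> p0 -L-> p6 -L-> p1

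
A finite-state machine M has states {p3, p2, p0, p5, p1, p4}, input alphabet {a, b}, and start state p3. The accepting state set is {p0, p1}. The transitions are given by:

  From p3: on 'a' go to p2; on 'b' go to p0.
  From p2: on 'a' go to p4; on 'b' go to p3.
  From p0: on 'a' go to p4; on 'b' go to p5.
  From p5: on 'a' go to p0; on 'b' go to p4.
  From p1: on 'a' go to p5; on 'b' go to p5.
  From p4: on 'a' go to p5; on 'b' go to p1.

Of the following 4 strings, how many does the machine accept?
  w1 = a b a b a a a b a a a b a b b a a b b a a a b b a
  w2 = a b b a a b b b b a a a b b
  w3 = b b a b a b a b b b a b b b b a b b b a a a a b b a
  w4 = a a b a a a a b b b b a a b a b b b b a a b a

1

w1:
  start at p3
  read 'a': p3 → p2
  read 'b': p2 → p3
  read 'a': p3 → p2
  read 'b': p2 → p3
  read 'a': p3 → p2
  read 'a': p2 → p4
  read 'a': p4 → p5
  read 'b': p5 → p4
  read 'a': p4 → p5
  read 'a': p5 → p0
  read 'a': p0 → p4
  read 'b': p4 → p1
  read 'a': p1 → p5
  read 'b': p5 → p4
  read 'b': p4 → p1
  read 'a': p1 → p5
  read 'a': p5 → p0
  read 'b': p0 → p5
  read 'b': p5 → p4
  read 'a': p4 → p5
  read 'a': p5 → p0
  read 'a': p0 → p4
  read 'b': p4 → p1
  read 'b': p1 → p5
  read 'a': p5 → p0
  end p0, accepted
w2:
  start at p3
  read 'a': p3 → p2
  read 'b': p2 → p3
  read 'b': p3 → p0
  read 'a': p0 → p4
  read 'a': p4 → p5
  read 'b': p5 → p4
  read 'b': p4 → p1
  read 'b': p1 → p5
  read 'b': p5 → p4
  read 'a': p4 → p5
  read 'a': p5 → p0
  read 'a': p0 → p4
  read 'b': p4 → p1
  read 'b': p1 → p5
  end p5, rejected
w3:
  start at p3
  read 'b': p3 → p0
  read 'b': p0 → p5
  read 'a': p5 → p0
  read 'b': p0 → p5
  read 'a': p5 → p0
  read 'b': p0 → p5
  read 'a': p5 → p0
  read 'b': p0 → p5
  read 'b': p5 → p4
  read 'b': p4 → p1
  read 'a': p1 → p5
  read 'b': p5 → p4
  read 'b': p4 → p1
  read 'b': p1 → p5
  read 'b': p5 → p4
  read 'a': p4 → p5
  read 'b': p5 → p4
  read 'b': p4 → p1
  read 'b': p1 → p5
  read 'a': p5 → p0
  read 'a': p0 → p4
  read 'a': p4 → p5
  read 'a': p5 → p0
  read 'b': p0 → p5
  read 'b': p5 → p4
  read 'a': p4 → p5
  end p5, rejected
w4:
  start at p3
  read 'a': p3 → p2
  read 'a': p2 → p4
  read 'b': p4 → p1
  read 'a': p1 → p5
  read 'a': p5 → p0
  read 'a': p0 → p4
  read 'a': p4 → p5
  read 'b': p5 → p4
  read 'b': p4 → p1
  read 'b': p1 → p5
  read 'b': p5 → p4
  read 'a': p4 → p5
  read 'a': p5 → p0
  read 'b': p0 → p5
  read 'a': p5 → p0
  read 'b': p0 → p5
  read 'b': p5 → p4
  read 'b': p4 → p1
  read 'b': p1 → p5
  read 'a': p5 → p0
  read 'a': p0 → p4
  read 'b': p4 → p1
  read 'a': p1 → p5
  end p5, rejected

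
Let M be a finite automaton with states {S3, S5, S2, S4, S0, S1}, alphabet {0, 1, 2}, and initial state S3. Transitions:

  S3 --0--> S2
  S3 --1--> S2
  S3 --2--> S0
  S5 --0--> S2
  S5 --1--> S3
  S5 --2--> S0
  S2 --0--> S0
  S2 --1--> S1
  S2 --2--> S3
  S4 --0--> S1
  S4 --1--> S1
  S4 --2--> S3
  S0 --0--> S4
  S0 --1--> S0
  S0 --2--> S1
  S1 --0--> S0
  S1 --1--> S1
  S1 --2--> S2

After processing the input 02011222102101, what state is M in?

S0

S3 → S2 → S3 → S2 → S1 → S1 → S2 → S3 → S0 → S0 → S4 → S3 → S2 → S0 → S0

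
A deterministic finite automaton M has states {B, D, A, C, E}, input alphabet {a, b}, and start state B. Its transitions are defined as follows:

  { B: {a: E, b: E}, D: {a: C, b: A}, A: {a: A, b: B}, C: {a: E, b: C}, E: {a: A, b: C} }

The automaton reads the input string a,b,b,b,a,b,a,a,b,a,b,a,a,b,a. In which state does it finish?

E

Trace: B -a-> E -b-> C -b-> C -b-> C -a-> E -b-> C -a-> E -a-> A -b-> B -a-> E -b-> C -a-> E -a-> A -b-> B -a-> E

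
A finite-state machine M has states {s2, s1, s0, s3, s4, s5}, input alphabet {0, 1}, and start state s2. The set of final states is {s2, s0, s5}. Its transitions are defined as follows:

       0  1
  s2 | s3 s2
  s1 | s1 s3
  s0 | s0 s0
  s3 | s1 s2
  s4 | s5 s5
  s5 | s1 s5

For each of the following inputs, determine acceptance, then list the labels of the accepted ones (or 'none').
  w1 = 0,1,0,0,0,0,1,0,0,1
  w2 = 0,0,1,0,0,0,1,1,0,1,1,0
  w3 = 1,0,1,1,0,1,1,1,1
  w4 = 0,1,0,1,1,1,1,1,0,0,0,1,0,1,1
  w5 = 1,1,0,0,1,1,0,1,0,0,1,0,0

w3, w4

w1: s2 → s3 → s2 → s3 → s1 → s1 → s1 → s3 → s1 → s1 → s3  → end s3, rejected
w2: s2 → s3 → s1 → s3 → s1 → s1 → s1 → s3 → s2 → s3 → s2 → s2 → s3  → end s3, rejected
w3: s2 → s2 → s3 → s2 → s2 → s3 → s2 → s2 → s2 → s2  → end s2, accepted
w4: s2 → s3 → s2 → s3 → s2 → s2 → s2 → s2 → s2 → s3 → s1 → s1 → s3 → s1 → s3 → s2  → end s2, accepted
w5: s2 → s2 → s2 → s3 → s1 → s3 → s2 → s3 → s2 → s3 → s1 → s3 → s1 → s1  → end s1, rejected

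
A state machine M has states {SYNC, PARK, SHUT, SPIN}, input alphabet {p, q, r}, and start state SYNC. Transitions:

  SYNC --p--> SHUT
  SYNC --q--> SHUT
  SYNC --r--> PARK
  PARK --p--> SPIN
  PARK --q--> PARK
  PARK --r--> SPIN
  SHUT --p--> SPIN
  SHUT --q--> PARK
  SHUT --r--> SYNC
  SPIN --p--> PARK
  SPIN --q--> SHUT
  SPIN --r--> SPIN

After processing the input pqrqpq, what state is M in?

SHUT

SYNC → SHUT → PARK → SPIN → SHUT → SPIN → SHUT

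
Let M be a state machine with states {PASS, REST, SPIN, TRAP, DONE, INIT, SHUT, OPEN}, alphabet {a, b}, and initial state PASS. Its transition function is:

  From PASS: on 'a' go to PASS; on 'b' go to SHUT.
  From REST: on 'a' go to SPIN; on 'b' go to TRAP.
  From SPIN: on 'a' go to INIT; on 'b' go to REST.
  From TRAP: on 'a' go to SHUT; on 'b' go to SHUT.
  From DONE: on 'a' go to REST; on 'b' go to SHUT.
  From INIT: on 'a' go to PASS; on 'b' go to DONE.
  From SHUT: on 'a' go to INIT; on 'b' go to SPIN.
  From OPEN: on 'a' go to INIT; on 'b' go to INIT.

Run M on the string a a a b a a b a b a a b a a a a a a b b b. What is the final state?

start at PASS
read 'a': PASS → PASS
read 'a': PASS → PASS
read 'a': PASS → PASS
read 'b': PASS → SHUT
read 'a': SHUT → INIT
read 'a': INIT → PASS
read 'b': PASS → SHUT
read 'a': SHUT → INIT
read 'b': INIT → DONE
read 'a': DONE → REST
read 'a': REST → SPIN
read 'b': SPIN → REST
read 'a': REST → SPIN
read 'a': SPIN → INIT
read 'a': INIT → PASS
read 'a': PASS → PASS
read 'a': PASS → PASS
read 'a': PASS → PASS
read 'b': PASS → SHUT
read 'b': SHUT → SPIN
read 'b': SPIN → REST

REST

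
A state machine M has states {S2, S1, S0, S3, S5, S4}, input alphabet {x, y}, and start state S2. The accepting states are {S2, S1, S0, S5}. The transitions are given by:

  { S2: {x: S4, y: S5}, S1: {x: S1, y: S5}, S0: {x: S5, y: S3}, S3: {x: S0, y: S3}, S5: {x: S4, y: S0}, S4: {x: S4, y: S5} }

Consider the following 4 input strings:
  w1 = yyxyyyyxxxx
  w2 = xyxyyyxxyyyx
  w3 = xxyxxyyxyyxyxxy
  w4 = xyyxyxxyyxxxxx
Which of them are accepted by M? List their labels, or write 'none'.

w1: S2 → S5 → S0 → S5 → S0 → S3 → S3 → S3 → S0 → S5 → S4 → S4  → end S4, rejected
w2: S2 → S4 → S5 → S4 → S5 → S0 → S3 → S0 → S5 → S0 → S3 → S3 → S0  → end S0, accepted
w3: S2 → S4 → S4 → S5 → S4 → S4 → S5 → S0 → S5 → S0 → S3 → S0 → S3 → S0 → S5 → S0  → end S0, accepted
w4: S2 → S4 → S5 → S0 → S5 → S0 → S5 → S4 → S5 → S0 → S5 → S4 → S4 → S4 → S4  → end S4, rejected

w2, w3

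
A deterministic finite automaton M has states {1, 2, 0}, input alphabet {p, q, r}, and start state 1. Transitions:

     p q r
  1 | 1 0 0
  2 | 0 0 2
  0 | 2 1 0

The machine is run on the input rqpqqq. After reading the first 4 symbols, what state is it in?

1 → 0 → 1 → 1 → 0
After 4 symbols: 0.

0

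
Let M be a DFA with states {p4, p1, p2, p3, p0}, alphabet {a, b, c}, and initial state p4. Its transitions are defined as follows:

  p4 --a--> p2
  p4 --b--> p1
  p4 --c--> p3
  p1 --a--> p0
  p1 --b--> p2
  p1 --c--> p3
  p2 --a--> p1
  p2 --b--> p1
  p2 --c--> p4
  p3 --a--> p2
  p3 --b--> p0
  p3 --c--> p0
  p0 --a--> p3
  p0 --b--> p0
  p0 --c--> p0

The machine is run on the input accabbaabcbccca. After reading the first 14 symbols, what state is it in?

p0

start at p4
read 'a': p4 → p2
read 'c': p2 → p4
read 'c': p4 → p3
read 'a': p3 → p2
read 'b': p2 → p1
read 'b': p1 → p2
read 'a': p2 → p1
read 'a': p1 → p0
read 'b': p0 → p0
read 'c': p0 → p0
read 'b': p0 → p0
read 'c': p0 → p0
read 'c': p0 → p0
read 'c': p0 → p0
After 14 symbols: p0.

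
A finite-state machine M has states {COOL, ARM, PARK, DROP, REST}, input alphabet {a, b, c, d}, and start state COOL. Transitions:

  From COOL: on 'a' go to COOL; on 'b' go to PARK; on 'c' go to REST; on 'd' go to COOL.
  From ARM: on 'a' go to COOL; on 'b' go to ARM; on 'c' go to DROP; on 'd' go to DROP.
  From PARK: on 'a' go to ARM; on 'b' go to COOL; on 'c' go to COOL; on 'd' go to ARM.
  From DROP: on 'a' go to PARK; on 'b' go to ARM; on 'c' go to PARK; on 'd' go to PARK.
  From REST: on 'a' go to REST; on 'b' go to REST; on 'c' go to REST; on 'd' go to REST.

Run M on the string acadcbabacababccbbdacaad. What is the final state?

REST

COOL → COOL → REST → REST → REST → REST → REST → REST → REST → REST → REST → REST → REST → REST → REST → REST → REST → REST → REST → REST → REST → REST → REST → REST → REST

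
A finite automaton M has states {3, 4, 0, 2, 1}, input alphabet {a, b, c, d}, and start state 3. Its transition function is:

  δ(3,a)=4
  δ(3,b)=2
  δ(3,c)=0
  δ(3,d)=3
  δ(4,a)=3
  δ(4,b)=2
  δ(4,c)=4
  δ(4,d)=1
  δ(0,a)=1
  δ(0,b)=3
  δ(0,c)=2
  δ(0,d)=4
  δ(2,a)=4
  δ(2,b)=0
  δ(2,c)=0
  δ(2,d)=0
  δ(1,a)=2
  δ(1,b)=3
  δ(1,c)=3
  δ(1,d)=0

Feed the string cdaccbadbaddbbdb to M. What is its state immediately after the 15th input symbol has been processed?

0

start at 3
read 'c': 3 → 0
read 'd': 0 → 4
read 'a': 4 → 3
read 'c': 3 → 0
read 'c': 0 → 2
read 'b': 2 → 0
read 'a': 0 → 1
read 'd': 1 → 0
read 'b': 0 → 3
read 'a': 3 → 4
read 'd': 4 → 1
read 'd': 1 → 0
read 'b': 0 → 3
read 'b': 3 → 2
read 'd': 2 → 0
After 15 symbols: 0.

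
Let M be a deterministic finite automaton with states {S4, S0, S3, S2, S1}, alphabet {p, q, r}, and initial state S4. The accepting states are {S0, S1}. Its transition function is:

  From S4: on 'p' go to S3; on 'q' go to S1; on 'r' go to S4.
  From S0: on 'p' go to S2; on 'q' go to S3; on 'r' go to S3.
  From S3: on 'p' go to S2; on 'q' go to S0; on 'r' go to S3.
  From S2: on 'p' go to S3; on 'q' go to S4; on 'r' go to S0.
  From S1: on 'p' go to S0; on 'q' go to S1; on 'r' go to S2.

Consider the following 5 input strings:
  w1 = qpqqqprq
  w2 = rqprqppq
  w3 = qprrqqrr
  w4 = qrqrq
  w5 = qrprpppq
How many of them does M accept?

2

w1: Trace: S4 -q-> S1 -p-> S0 -q-> S3 -q-> S0 -q-> S3 -p-> S2 -r-> S0 -q-> S3  → end S3, rejected
w2: Trace: S4 -r-> S4 -q-> S1 -p-> S0 -r-> S3 -q-> S0 -p-> S2 -p-> S3 -q-> S0  → end S0, accepted
w3: Trace: S4 -q-> S1 -p-> S0 -r-> S3 -r-> S3 -q-> S0 -q-> S3 -r-> S3 -r-> S3  → end S3, rejected
w4: Trace: S4 -q-> S1 -r-> S2 -q-> S4 -r-> S4 -q-> S1  → end S1, accepted
w5: Trace: S4 -q-> S1 -r-> S2 -p-> S3 -r-> S3 -p-> S2 -p-> S3 -p-> S2 -q-> S4  → end S4, rejected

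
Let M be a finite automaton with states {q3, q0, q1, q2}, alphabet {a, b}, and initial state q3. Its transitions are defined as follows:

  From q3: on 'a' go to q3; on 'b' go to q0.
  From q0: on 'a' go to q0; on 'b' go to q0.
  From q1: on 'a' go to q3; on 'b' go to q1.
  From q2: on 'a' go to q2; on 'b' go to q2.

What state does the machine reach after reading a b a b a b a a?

q0

Trace: q3 -a-> q3 -b-> q0 -a-> q0 -b-> q0 -a-> q0 -b-> q0 -a-> q0 -a-> q0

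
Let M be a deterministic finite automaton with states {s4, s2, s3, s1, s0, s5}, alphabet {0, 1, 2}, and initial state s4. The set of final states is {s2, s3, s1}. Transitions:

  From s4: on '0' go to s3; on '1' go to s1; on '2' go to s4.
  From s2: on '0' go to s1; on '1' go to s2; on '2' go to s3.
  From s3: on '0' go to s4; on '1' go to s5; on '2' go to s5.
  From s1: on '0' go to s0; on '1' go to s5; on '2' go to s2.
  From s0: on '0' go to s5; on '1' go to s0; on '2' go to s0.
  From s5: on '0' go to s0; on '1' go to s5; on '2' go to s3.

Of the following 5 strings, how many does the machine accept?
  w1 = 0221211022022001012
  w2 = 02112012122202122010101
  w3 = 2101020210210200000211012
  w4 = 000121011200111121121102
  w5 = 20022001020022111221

w1: Trace: s4 -0-> s3 -2-> s5 -2-> s3 -1-> s5 -2-> s3 -1-> s5 -1-> s5 -0-> s0 -2-> s0 -2-> s0 -0-> s5 -2-> s3 -2-> s5 -0-> s0 -0-> s5 -1-> s5 -0-> s0 -1-> s0 -2-> s0  → end s0, rejected
w2: Trace: s4 -0-> s3 -2-> s5 -1-> s5 -1-> s5 -2-> s3 -0-> s4 -1-> s1 -2-> s2 -1-> s2 -2-> s3 -2-> s5 -2-> s3 -0-> s4 -2-> s4 -1-> s1 -2-> s2 -2-> s3 -0-> s4 -1-> s1 -0-> s0 -1-> s0 -0-> s5 -1-> s5  → end s5, rejected
w3: Trace: s4 -2-> s4 -1-> s1 -0-> s0 -1-> s0 -0-> s5 -2-> s3 -0-> s4 -2-> s4 -1-> s1 -0-> s0 -2-> s0 -1-> s0 -0-> s5 -2-> s3 -0-> s4 -0-> s3 -0-> s4 -0-> s3 -0-> s4 -2-> s4 -1-> s1 -1-> s5 -0-> s0 -1-> s0 -2-> s0  → end s0, rejected
w4: Trace: s4 -0-> s3 -0-> s4 -0-> s3 -1-> s5 -2-> s3 -1-> s5 -0-> s0 -1-> s0 -1-> s0 -2-> s0 -0-> s5 -0-> s0 -1-> s0 -1-> s0 -1-> s0 -1-> s0 -2-> s0 -1-> s0 -1-> s0 -2-> s0 -1-> s0 -1-> s0 -0-> s5 -2-> s3  → end s3, accepted
w5: Trace: s4 -2-> s4 -0-> s3 -0-> s4 -2-> s4 -2-> s4 -0-> s3 -0-> s4 -1-> s1 -0-> s0 -2-> s0 -0-> s5 -0-> s0 -2-> s0 -2-> s0 -1-> s0 -1-> s0 -1-> s0 -2-> s0 -2-> s0 -1-> s0  → end s0, rejected

1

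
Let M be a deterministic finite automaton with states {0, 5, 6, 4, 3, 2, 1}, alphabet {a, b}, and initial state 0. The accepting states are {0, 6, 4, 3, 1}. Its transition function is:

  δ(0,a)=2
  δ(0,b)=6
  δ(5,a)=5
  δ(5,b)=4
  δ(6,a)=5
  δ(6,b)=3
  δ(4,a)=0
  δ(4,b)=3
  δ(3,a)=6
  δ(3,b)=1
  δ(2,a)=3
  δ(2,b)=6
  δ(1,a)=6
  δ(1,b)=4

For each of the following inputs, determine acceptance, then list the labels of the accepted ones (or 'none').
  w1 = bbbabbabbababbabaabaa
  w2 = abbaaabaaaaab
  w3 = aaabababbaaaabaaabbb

w2, w3

w1: 0 → 6 → 3 → 1 → 6 → 3 → 1 → 6 → 3 → 1 → 6 → 3 → 6 → 3 → 1 → 6 → 3 → 6 → 5 → 4 → 0 → 2  → end 2, rejected
w2: 0 → 2 → 6 → 3 → 6 → 5 → 5 → 4 → 0 → 2 → 3 → 6 → 5 → 4  → end 4, accepted
w3: 0 → 2 → 3 → 6 → 3 → 6 → 3 → 6 → 3 → 1 → 6 → 5 → 5 → 5 → 4 → 0 → 2 → 3 → 1 → 4 → 3  → end 3, accepted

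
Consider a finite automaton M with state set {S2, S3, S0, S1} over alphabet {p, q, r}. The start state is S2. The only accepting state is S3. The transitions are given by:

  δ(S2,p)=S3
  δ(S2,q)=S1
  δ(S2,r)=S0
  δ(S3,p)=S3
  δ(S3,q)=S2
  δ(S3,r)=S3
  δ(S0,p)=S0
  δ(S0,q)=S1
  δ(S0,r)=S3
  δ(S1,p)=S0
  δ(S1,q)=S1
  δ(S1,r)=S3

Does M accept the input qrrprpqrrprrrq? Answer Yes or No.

No

Trace: S2 -q-> S1 -r-> S3 -r-> S3 -p-> S3 -r-> S3 -p-> S3 -q-> S2 -r-> S0 -r-> S3 -p-> S3 -r-> S3 -r-> S3 -r-> S3 -q-> S2
End state S2 is not accepting.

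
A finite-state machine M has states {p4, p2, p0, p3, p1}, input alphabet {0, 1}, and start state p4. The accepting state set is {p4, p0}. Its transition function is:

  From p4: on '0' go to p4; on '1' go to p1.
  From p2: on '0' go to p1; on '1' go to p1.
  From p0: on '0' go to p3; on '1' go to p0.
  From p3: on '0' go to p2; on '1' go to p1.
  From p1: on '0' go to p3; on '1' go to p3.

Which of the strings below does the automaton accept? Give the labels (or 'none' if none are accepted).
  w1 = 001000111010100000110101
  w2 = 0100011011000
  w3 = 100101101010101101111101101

none

w1:
  start at p4
  read '0': p4 → p4
  read '0': p4 → p4
  read '1': p4 → p1
  read '0': p1 → p3
  read '0': p3 → p2
  read '0': p2 → p1
  read '1': p1 → p3
  read '1': p3 → p1
  read '1': p1 → p3
  read '0': p3 → p2
  read '1': p2 → p1
  read '0': p1 → p3
  read '1': p3 → p1
  read '0': p1 → p3
  read '0': p3 → p2
  read '0': p2 → p1
  read '0': p1 → p3
  read '0': p3 → p2
  read '1': p2 → p1
  read '1': p1 → p3
  read '0': p3 → p2
  read '1': p2 → p1
  read '0': p1 → p3
  read '1': p3 → p1
  end p1, rejected
w2:
  start at p4
  read '0': p4 → p4
  read '1': p4 → p1
  read '0': p1 → p3
  read '0': p3 → p2
  read '0': p2 → p1
  read '1': p1 → p3
  read '1': p3 → p1
  read '0': p1 → p3
  read '1': p3 → p1
  read '1': p1 → p3
  read '0': p3 → p2
  read '0': p2 → p1
  read '0': p1 → p3
  end p3, rejected
w3:
  start at p4
  read '1': p4 → p1
  read '0': p1 → p3
  read '0': p3 → p2
  read '1': p2 → p1
  read '0': p1 → p3
  read '1': p3 → p1
  read '1': p1 → p3
  read '0': p3 → p2
  read '1': p2 → p1
  read '0': p1 → p3
  read '1': p3 → p1
  read '0': p1 → p3
  read '1': p3 → p1
  read '0': p1 → p3
  read '1': p3 → p1
  read '1': p1 → p3
  read '0': p3 → p2
  read '1': p2 → p1
  read '1': p1 → p3
  read '1': p3 → p1
  read '1': p1 → p3
  read '1': p3 → p1
  read '0': p1 → p3
  read '1': p3 → p1
  read '1': p1 → p3
  read '0': p3 → p2
  read '1': p2 → p1
  end p1, rejected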